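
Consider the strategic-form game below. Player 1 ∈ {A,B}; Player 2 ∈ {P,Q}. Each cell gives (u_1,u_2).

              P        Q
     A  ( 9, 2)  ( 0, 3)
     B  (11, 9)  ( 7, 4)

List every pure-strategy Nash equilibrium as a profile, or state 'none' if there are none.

(A,P): not NE [P1→B gives 11>9; P2→Q gives 3>2]
(A,Q): not NE [P1→B gives 7>0]
(B,P): NE
(B,Q): not NE [P2→P gives 9>4]

NE set: (B,P)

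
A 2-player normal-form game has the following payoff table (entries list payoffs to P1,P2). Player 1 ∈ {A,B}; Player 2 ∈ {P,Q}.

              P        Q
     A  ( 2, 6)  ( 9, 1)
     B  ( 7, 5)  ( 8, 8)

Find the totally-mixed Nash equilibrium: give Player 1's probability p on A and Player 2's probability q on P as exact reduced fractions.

(p,q) = (3/8, 1/6)

P1 indiff ⇒ q·2+(1-q)·9 = q·7+(1-q)·8 ⇒ q(-5) = (1-q)(-1) ⇒ q = 1/6
P2 indiff ⇒ p·6+(1-p)·5 = p·1+(1-p)·8 ⇒ p(5) = (1-p)(3) ⇒ p = 3/8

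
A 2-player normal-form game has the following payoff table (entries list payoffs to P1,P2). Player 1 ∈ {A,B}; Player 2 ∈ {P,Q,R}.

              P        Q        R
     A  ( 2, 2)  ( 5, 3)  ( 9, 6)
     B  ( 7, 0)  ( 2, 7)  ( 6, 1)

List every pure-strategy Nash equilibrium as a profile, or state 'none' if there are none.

(A,P): not NE [P1→B gives 7>2; P2→R gives 6>2]
(A,Q): not NE [P2→R gives 6>3]
(A,R): NE
(B,P): not NE [P2→Q gives 7>0]
(B,Q): not NE [P1→A gives 5>2]
(B,R): not NE [P1→A gives 9>6; P2→Q gives 7>1]

Nash profiles: (A,R)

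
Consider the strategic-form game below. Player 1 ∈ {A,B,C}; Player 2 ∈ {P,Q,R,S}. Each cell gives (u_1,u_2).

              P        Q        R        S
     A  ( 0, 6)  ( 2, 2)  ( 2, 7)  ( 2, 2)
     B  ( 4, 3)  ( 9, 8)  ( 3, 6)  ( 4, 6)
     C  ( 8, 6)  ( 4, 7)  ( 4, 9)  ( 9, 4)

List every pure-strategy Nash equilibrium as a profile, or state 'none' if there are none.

PSNE = {(B,Q), (C,R)}

(A,P): not NE [P1→C gives 8>0; P2→R gives 7>6]
(A,Q): not NE [P1→B gives 9>2; P2→R gives 7>2]
(A,R): not NE [P1→C gives 4>2]
(A,S): not NE [P1→C gives 9>2; P2→R gives 7>2]
(B,P): not NE [P1→C gives 8>4; P2→Q gives 8>3]
(B,Q): NE
(B,R): not NE [P1→C gives 4>3; P2→Q gives 8>6]
(B,S): not NE [P1→C gives 9>4; P2→Q gives 8>6]
(C,P): not NE [P2→R gives 9>6]
(C,Q): not NE [P1→B gives 9>4; P2→R gives 9>7]
(C,R): NE
(C,S): not NE [P2→R gives 9>4]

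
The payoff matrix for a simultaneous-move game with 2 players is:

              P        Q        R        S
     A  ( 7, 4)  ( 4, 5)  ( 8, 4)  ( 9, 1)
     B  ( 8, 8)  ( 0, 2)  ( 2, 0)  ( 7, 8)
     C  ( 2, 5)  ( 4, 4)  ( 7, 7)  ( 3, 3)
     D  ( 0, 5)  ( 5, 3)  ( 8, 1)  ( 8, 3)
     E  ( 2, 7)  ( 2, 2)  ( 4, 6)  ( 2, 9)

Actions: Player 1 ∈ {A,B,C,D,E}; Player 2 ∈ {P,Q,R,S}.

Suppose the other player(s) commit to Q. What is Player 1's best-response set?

u_1(A vs Q) = 4
u_1(B vs Q) = 0
u_1(C vs Q) = 4
u_1(D vs Q) = 5
u_1(E vs Q) = 2
max payoff 5 at {D}

P1 best: {D}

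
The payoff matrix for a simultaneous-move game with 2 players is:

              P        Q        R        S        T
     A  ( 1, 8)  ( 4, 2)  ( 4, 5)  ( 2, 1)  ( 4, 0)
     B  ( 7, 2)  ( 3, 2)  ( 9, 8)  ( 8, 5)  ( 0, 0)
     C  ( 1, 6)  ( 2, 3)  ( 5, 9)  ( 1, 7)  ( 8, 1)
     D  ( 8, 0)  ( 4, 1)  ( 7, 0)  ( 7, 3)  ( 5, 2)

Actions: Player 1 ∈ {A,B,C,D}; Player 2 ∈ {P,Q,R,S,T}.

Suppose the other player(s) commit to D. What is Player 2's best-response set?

u_2(P vs D) = 0
u_2(Q vs D) = 1
u_2(R vs D) = 0
u_2(S vs D) = 3
u_2(T vs D) = 2
max payoff 3 at {S}

argmax u_2 = {S}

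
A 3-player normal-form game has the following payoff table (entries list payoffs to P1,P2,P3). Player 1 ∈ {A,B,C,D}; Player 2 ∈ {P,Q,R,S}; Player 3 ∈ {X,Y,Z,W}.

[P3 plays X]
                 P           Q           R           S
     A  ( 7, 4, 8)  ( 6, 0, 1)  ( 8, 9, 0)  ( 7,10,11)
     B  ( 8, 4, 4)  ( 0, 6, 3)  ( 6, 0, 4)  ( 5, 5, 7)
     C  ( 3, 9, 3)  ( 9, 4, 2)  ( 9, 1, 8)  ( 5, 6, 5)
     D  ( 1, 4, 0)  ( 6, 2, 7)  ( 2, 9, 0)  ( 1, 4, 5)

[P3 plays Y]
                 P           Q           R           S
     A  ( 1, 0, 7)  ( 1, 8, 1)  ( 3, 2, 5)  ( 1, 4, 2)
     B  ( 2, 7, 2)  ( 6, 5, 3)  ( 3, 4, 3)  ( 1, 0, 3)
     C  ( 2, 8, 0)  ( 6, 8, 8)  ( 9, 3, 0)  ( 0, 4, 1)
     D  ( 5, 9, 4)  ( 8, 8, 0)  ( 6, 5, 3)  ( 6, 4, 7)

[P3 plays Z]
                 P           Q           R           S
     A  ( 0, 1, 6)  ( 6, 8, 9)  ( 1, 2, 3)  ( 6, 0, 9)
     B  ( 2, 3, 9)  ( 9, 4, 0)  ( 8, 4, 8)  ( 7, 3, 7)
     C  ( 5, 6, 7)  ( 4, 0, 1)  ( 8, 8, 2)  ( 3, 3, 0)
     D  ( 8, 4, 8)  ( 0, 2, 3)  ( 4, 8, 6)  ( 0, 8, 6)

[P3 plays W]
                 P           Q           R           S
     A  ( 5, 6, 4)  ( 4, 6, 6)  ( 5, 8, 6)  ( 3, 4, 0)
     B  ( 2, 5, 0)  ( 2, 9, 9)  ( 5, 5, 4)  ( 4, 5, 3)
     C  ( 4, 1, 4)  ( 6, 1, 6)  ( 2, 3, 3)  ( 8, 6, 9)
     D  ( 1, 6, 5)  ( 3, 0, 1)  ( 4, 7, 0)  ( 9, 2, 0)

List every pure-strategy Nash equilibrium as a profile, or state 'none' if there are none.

Nash profiles: (A,R,W), (A,S,X), (B,R,Z)

(A,P,X): not NE [P1→B gives 8>7; P2→S gives 10>4]
(A,P,Y): not NE [P1→D gives 5>1; P2→Q gives 8>0; P3→X gives 8>7]
(A,P,Z): not NE [P1→D gives 8>0; P2→Q gives 8>1; P3→X gives 8>6]
(A,P,W): not NE [P2→R gives 8>6; P3→X gives 8>4]
(A,Q,X): not NE [P1→C gives 9>6; P2→S gives 10>0; P3→Z gives 9>1]
(A,Q,Y): not NE [P1→D gives 8>1; P3→Z gives 9>1]
(A,Q,Z): not NE [P1→B gives 9>6]
(A,Q,W): not NE [P1→C gives 6>4; P2→R gives 8>6; P3→Z gives 9>6]
(A,R,X): not NE [P1→C gives 9>8; P2→S gives 10>9; P3→W gives 6>0]
(A,R,Y): not NE [P1→C gives 9>3; P2→Q gives 8>2; P3→W gives 6>5]
(A,R,Z): not NE [P1→C gives 8>1; P2→Q gives 8>2; P3→W gives 6>3]
(A,R,W): NE
(A,S,X): NE
(A,S,Y): not NE [P1→D gives 6>1; P2→Q gives 8>4; P3→X gives 11>2]
(A,S,Z): not NE [P1→B gives 7>6; P2→Q gives 8>0; P3→X gives 11>9]
(A,S,W): not NE [P1→D gives 9>3; P2→R gives 8>4; P3→X gives 11>0]
(B,P,X): not NE [P2→Q gives 6>4; P3→Z gives 9>4]
(B,P,Y): not NE [P1→D gives 5>2; P3→Z gives 9>2]
(B,P,Z): not NE [P1→D gives 8>2; P2→R gives 4>3]
(B,P,W): not NE [P1→A gives 5>2; P2→Q gives 9>5; P3→Z gives 9>0]
(B,Q,X): not NE [P1→C gives 9>0; P3→W gives 9>3]
(B,Q,Y): not NE [P1→D gives 8>6; P2→P gives 7>5; P3→W gives 9>3]
(B,Q,Z): not NE [P3→W gives 9>0]
(B,Q,W): not NE [P1→C gives 6>2]
(B,R,X): not NE [P1→C gives 9>6; P2→Q gives 6>0; P3→Z gives 8>4]
(B,R,Y): not NE [P1→C gives 9>3; P2→P gives 7>4; P3→Z gives 8>3]
(B,R,Z): NE
(B,R,W): not NE [P2→Q gives 9>5; P3→Z gives 8>4]
(B,S,X): not NE [P1→A gives 7>5; P2→Q gives 6>5]
(B,S,Y): not NE [P1→D gives 6>1; P2→P gives 7>0; P3→Z gives 7>3]
(B,S,Z): not NE [P2→R gives 4>3]
(B,S,W): not NE [P1→D gives 9>4; P2→Q gives 9>5; P3→Z gives 7>3]
(C,P,X): not NE [P1→B gives 8>3; P3→Z gives 7>3]
(C,P,Y): not NE [P1→D gives 5>2; P3→Z gives 7>0]
(C,P,Z): not NE [P1→D gives 8>5; P2→R gives 8>6]
(C,P,W): not NE [P1→A gives 5>4; P2→S gives 6>1; P3→Z gives 7>4]
(C,Q,X): not NE [P2→P gives 9>4; P3→Y gives 8>2]
(C,Q,Y): not NE [P1→D gives 8>6]
(C,Q,Z): not NE [P1→B gives 9>4; P2→R gives 8>0; P3→Y gives 8>1]
(C,Q,W): not NE [P2→S gives 6>1; P3→Y gives 8>6]
(C,R,X): not NE [P2→P gives 9>1]
(C,R,Y): not NE [P2→Q gives 8>3; P3→X gives 8>0]
(C,R,Z): not NE [P3→X gives 8>2]
(C,R,W): not NE [P1→B gives 5>2; P2→S gives 6>3; P3→X gives 8>3]
(C,S,X): not NE [P1→A gives 7>5; P2→P gives 9>6; P3→W gives 9>5]
(C,S,Y): not NE [P1→D gives 6>0; P2→Q gives 8>4; P3→W gives 9>1]
(C,S,Z): not NE [P1→B gives 7>3; P2→R gives 8>3; P3→W gives 9>0]
(C,S,W): not NE [P1→D gives 9>8]
(D,P,X): not NE [P1→B gives 8>1; P2→R gives 9>4; P3→Z gives 8>0]
(D,P,Y): not NE [P3→Z gives 8>4]
(D,P,Z): not NE [P2→S gives 8>4]
(D,P,W): not NE [P1→A gives 5>1; P2→R gives 7>6; P3→Z gives 8>5]
(D,Q,X): not NE [P1→C gives 9>6; P2→R gives 9>2]
(D,Q,Y): not NE [P2→P gives 9>8; P3→X gives 7>0]
(D,Q,Z): not NE [P1→B gives 9>0; P2→S gives 8>2; P3→X gives 7>3]
(D,Q,W): not NE [P1→C gives 6>3; P2→R gives 7>0; P3→X gives 7>1]
(D,R,X): not NE [P1→C gives 9>2; P3→Z gives 6>0]
(D,R,Y): not NE [P1→C gives 9>6; P2→P gives 9>5; P3→Z gives 6>3]
(D,R,Z): not NE [P1→C gives 8>4]
(D,R,W): not NE [P1→B gives 5>4; P3→Z gives 6>0]
(D,S,X): not NE [P1→A gives 7>1; P2→R gives 9>4; P3→Y gives 7>5]
(D,S,Y): not NE [P2→P gives 9>4]
(D,S,Z): not NE [P1→B gives 7>0; P3→Y gives 7>6]
(D,S,W): not NE [P2→R gives 7>2; P3→Y gives 7>0]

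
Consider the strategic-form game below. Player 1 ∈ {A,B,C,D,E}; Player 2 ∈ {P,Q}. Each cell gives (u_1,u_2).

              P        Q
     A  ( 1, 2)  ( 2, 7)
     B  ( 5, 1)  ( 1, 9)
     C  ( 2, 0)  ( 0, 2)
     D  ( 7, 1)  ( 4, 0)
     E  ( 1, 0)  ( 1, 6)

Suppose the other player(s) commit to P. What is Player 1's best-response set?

P1 best: {D}

u_1(A vs P) = 1
u_1(B vs P) = 5
u_1(C vs P) = 2
u_1(D vs P) = 7
u_1(E vs P) = 1
max payoff 7 at {D}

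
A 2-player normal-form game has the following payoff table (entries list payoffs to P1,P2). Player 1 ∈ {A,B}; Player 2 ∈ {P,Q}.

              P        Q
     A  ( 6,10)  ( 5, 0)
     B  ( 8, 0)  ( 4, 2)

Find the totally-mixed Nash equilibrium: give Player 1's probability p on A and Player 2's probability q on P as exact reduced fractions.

(p,q) = (1/6, 1/3)

P1 indiff ⇒ q·6+(1-q)·5 = q·8+(1-q)·4 ⇒ q(-2) = (1-q)(-1) ⇒ q = 1/3
P2 indiff ⇒ p·10+(1-p)·0 = p·0+(1-p)·2 ⇒ p(10) = (1-p)(2) ⇒ p = 1/6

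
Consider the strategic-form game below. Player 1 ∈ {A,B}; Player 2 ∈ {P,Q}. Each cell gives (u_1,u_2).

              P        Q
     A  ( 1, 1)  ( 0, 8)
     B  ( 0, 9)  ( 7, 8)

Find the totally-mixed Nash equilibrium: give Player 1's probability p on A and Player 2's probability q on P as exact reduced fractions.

P1 indiff ⇒ q·1+(1-q)·0 = q·0+(1-q)·7 ⇒ q(1) = (1-q)(7) ⇒ q = 7/8
P2 indiff ⇒ p·1+(1-p)·9 = p·8+(1-p)·8 ⇒ p(-7) = (1-p)(-1) ⇒ p = 1/8

(p,q) = (1/8, 7/8)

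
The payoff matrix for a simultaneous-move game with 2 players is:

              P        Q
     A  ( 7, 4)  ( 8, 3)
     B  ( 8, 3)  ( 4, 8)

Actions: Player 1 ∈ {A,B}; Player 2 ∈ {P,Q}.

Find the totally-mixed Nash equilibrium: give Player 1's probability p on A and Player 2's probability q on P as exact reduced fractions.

P1 indiff ⇒ q·7+(1-q)·8 = q·8+(1-q)·4 ⇒ q(-1) = (1-q)(-4) ⇒ q = 4/5
P2 indiff ⇒ p·4+(1-p)·3 = p·3+(1-p)·8 ⇒ p(1) = (1-p)(5) ⇒ p = 5/6

p=5/6, q=4/5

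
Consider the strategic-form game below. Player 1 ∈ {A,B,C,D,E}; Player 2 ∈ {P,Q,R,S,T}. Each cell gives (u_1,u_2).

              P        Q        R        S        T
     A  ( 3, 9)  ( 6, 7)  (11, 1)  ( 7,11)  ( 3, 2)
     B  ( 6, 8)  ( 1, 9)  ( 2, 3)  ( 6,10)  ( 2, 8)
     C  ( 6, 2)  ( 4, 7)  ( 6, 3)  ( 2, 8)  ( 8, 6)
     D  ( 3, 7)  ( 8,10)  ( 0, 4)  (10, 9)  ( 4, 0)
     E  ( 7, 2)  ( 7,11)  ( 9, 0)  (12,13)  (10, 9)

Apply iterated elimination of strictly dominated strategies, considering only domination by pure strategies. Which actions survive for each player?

Remaining: P1:{D,E} P2:{Q,S}

P1 drop B (E beats it: P:7>6 Q:7>1 R:9>2 S:12>6 T:10>2)
P1 drop C (E beats it: P:7>6 Q:7>4 R:9>6 S:12>2 T:10>8)
P2 drop P (S beats it: A:11>9 D:9>7 E:13>2)
P2 drop R (Q beats it: A:7>1 D:10>4 E:11>0)
P1 drop A (D beats it: Q:8>6 S:10>7 T:4>3)
P2 drop T (Q beats it: D:10>0 E:11>9)
P1→{D,E} P2→{Q,S}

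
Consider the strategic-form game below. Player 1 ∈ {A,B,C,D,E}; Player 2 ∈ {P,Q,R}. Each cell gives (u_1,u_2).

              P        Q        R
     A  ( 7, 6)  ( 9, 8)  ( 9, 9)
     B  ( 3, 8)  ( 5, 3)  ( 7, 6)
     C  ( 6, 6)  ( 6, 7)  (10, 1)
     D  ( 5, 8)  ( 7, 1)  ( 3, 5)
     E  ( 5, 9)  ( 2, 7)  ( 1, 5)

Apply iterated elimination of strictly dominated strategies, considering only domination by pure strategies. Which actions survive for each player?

P1 drop B (A beats it: P:7>3 Q:9>5 R:9>7)
P1 drop D (A beats it: P:7>5 Q:9>7 R:9>3)
P1 drop E (A beats it: P:7>5 Q:9>2 R:9>1)
P2 drop P (Q beats it: A:8>6 C:7>6)
P1→{A,C} P2→{Q,R}

IESDS → P1:{A,C} P2:{Q,R}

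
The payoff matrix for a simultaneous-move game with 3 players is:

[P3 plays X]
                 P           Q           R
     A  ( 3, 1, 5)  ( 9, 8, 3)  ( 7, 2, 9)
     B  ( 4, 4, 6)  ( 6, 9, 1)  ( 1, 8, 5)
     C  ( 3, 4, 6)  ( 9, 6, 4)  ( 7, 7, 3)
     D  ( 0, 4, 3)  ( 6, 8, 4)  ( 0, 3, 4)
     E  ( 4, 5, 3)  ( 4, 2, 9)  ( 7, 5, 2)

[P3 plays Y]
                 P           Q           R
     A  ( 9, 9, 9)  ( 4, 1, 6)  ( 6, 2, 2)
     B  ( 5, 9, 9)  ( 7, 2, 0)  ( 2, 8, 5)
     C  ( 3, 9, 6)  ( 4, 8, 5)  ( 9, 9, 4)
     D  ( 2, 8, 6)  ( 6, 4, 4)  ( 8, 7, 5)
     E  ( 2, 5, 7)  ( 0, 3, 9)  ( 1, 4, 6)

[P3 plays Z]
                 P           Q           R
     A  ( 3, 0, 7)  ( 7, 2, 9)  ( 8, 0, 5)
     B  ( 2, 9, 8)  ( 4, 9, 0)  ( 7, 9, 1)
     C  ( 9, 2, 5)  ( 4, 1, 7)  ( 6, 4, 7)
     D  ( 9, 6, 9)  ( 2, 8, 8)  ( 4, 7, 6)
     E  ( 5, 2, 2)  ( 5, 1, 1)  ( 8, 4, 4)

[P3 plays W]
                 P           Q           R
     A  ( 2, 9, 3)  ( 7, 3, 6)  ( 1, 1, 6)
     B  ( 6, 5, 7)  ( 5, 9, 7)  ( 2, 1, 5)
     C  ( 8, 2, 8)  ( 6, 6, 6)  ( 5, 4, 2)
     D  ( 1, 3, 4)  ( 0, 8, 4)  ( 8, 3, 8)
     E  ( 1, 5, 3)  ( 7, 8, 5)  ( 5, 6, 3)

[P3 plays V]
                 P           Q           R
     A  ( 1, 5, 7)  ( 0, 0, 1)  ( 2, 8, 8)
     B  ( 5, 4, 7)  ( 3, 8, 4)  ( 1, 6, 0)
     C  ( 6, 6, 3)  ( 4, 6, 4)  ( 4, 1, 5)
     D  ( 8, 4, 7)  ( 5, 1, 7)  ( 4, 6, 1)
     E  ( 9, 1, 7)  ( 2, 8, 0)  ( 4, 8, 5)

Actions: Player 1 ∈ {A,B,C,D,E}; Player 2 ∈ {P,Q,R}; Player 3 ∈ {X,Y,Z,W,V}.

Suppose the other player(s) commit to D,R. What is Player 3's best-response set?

P3 best: {W}

u_3(X vs D,R) = 4
u_3(Y vs D,R) = 5
u_3(Z vs D,R) = 6
u_3(W vs D,R) = 8
u_3(V vs D,R) = 1
max payoff 8 at {W}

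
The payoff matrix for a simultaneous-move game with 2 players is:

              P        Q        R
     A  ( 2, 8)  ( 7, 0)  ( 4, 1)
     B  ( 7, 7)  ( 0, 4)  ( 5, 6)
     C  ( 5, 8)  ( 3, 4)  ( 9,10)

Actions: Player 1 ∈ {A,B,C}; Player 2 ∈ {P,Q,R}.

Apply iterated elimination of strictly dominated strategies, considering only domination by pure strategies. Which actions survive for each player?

Survivors P1:{B,C} P2:{P,R}

P2 drop Q (P beats it: A:8>0 B:7>4 C:8>4)
P1 drop A (B beats it: P:7>2 R:5>4)
P1→{B,C} P2→{P,R}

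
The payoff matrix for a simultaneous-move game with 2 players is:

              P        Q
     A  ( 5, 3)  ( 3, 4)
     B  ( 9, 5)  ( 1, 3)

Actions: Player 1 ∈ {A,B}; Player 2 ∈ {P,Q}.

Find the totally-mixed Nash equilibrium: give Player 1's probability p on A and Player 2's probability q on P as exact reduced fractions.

P1 indiff ⇒ q·5+(1-q)·3 = q·9+(1-q)·1 ⇒ q(-4) = (1-q)(-2) ⇒ q = 1/3
P2 indiff ⇒ p·3+(1-p)·5 = p·4+(1-p)·3 ⇒ p(-1) = (1-p)(-2) ⇒ p = 2/3

p=2/3, q=1/3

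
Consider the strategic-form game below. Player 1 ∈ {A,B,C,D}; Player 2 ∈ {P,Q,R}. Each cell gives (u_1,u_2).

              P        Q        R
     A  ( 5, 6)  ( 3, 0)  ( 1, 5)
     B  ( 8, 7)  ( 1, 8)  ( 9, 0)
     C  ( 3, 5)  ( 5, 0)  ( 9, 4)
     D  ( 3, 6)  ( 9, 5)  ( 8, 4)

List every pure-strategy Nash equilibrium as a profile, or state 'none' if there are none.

No pure NE.

(A,P): not NE [P1→B gives 8>5]
(A,Q): not NE [P1→D gives 9>3; P2→P gives 6>0]
(A,R): not NE [P1→C gives 9>1; P2→P gives 6>5]
(B,P): not NE [P2→Q gives 8>7]
(B,Q): not NE [P1→D gives 9>1]
(B,R): not NE [P2→Q gives 8>0]
(C,P): not NE [P1→B gives 8>3]
(C,Q): not NE [P1→D gives 9>5; P2→P gives 5>0]
(C,R): not NE [P2→P gives 5>4]
(D,P): not NE [P1→B gives 8>3]
(D,Q): not NE [P2→P gives 6>5]
(D,R): not NE [P1→C gives 9>8; P2→P gives 6>4]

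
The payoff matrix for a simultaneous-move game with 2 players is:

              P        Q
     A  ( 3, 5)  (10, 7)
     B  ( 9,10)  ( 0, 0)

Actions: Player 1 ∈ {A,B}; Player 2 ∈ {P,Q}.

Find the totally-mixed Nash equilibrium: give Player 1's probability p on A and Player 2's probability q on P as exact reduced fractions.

P1 indiff ⇒ q·3+(1-q)·10 = q·9+(1-q)·0 ⇒ q(-6) = (1-q)(-10) ⇒ q = 5/8
P2 indiff ⇒ p·5+(1-p)·10 = p·7+(1-p)·0 ⇒ p(-2) = (1-p)(-10) ⇒ p = 5/6

p=5/6, q=5/8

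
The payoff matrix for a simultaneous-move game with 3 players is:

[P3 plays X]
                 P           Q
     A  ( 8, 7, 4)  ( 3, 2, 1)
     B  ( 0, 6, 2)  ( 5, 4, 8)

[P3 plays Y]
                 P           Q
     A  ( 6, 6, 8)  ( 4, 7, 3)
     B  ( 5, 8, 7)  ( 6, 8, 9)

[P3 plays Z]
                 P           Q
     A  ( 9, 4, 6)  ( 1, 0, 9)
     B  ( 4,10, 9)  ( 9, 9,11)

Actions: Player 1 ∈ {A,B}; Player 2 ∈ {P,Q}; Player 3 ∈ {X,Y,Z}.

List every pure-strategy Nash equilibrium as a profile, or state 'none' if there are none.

No pure NE.

(A,P,X): not NE [P3→Y gives 8>4]
(A,P,Y): not NE [P2→Q gives 7>6]
(A,P,Z): not NE [P3→Y gives 8>6]
(A,Q,X): not NE [P1→B gives 5>3; P2→P gives 7>2; P3→Z gives 9>1]
(A,Q,Y): not NE [P1→B gives 6>4; P3→Z gives 9>3]
(A,Q,Z): not NE [P1→B gives 9>1; P2→P gives 4>0]
(B,P,X): not NE [P1→A gives 8>0; P3→Z gives 9>2]
(B,P,Y): not NE [P1→A gives 6>5; P3→Z gives 9>7]
(B,P,Z): not NE [P1→A gives 9>4]
(B,Q,X): not NE [P2→P gives 6>4; P3→Z gives 11>8]
(B,Q,Y): not NE [P3→Z gives 11>9]
(B,Q,Z): not NE [P2→P gives 10>9]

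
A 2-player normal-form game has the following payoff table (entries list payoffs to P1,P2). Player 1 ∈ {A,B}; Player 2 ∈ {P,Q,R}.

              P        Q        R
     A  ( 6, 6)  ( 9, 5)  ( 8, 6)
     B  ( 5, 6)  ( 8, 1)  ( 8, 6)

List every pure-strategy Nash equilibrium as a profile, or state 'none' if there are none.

NE set: (A,P), (A,R), (B,R)

(A,P): NE
(A,Q): not NE [P2→R gives 6>5]
(A,R): NE
(B,P): not NE [P1→A gives 6>5]
(B,Q): not NE [P1→A gives 9>8; P2→R gives 6>1]
(B,R): NE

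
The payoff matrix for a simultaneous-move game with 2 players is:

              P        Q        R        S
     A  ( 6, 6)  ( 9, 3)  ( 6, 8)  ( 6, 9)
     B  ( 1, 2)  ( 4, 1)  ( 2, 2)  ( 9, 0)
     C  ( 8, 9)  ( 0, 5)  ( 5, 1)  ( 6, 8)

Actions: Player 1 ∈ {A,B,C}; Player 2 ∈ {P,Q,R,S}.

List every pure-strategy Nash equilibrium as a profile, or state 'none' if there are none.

(A,P): not NE [P1→C gives 8>6; P2→S gives 9>6]
(A,Q): not NE [P2→S gives 9>3]
(A,R): not NE [P2→S gives 9>8]
(A,S): not NE [P1→B gives 9>6]
(B,P): not NE [P1→C gives 8>1]
(B,Q): not NE [P1→A gives 9>4; P2→R gives 2>1]
(B,R): not NE [P1→A gives 6>2]
(B,S): not NE [P2→R gives 2>0]
(C,P): NE
(C,Q): not NE [P1→A gives 9>0; P2→P gives 9>5]
(C,R): not NE [P1→A gives 6>5; P2→P gives 9>1]
(C,S): not NE [P1→B gives 9>6; P2→P gives 9>8]

NE set: (C,P)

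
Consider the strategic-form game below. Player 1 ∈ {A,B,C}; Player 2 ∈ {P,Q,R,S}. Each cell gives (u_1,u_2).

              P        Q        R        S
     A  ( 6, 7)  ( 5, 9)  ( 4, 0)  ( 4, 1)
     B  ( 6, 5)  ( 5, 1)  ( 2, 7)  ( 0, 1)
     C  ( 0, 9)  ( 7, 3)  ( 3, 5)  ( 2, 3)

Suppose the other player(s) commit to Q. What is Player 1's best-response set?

u_1(A vs Q) = 5
u_1(B vs Q) = 5
u_1(C vs Q) = 7
max payoff 7 at {C}

BR_1 = {C}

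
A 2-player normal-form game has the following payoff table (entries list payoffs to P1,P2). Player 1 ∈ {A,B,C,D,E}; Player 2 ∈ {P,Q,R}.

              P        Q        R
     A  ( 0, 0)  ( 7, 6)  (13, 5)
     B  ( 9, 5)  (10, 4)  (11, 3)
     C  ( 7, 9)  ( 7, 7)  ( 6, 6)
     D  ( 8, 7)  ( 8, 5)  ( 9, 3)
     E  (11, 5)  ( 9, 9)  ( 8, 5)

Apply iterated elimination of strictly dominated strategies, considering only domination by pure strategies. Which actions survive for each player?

P1 drop C (B beats it: P:9>7 Q:10>7 R:11>6)
P1 drop D (B beats it: P:9>8 Q:10>8 R:11>9)
P2 drop R (Q beats it: A:6>5 B:4>3 E:9>5)
P1 drop A (B beats it: P:9>0 Q:10>7)
P1→{B,E} P2→{P,Q}

IESDS → P1:{B,E} P2:{P,Q}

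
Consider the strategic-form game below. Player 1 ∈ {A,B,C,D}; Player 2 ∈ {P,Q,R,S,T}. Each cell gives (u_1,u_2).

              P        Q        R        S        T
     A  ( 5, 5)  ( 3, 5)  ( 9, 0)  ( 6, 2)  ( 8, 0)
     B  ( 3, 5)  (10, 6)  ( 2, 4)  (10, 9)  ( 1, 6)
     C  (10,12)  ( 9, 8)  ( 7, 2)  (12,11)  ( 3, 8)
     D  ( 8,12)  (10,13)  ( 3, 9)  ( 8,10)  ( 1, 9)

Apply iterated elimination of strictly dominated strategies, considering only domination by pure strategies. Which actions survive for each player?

Survivors P1:{B,C,D} P2:{P,Q,S}

P2 drop R (P beats it: A:5>0 B:5>4 C:12>2 D:12>9)
P2 drop T (S beats it: A:2>0 B:9>6 C:11>8 D:10>9)
P1 drop A (C beats it: P:10>5 Q:9>3 S:12>6)
P1→{B,C,D} P2→{P,Q,S}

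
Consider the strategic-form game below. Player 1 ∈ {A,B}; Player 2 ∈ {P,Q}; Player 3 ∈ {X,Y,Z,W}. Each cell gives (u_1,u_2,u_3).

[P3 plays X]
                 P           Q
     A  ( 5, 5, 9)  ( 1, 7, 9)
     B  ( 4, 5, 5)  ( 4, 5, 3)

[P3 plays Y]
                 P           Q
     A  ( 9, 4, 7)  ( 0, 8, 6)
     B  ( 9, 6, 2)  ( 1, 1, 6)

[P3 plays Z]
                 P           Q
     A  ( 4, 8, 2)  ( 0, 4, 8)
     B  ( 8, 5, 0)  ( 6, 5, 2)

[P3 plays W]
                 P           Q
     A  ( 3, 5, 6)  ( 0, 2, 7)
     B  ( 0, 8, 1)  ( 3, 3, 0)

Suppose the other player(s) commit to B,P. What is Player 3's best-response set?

argmax u_3 = {X}

u_3(X vs B,P) = 5
u_3(Y vs B,P) = 2
u_3(Z vs B,P) = 0
u_3(W vs B,P) = 1
max payoff 5 at {X}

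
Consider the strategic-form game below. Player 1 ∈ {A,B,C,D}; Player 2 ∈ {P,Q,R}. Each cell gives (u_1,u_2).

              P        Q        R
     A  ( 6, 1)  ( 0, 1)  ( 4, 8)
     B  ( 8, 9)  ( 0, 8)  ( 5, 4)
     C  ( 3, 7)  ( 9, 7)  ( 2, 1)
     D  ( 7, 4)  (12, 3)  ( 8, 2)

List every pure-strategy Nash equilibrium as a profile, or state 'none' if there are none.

PSNE = {(B,P)}

(A,P): not NE [P1→B gives 8>6; P2→R gives 8>1]
(A,Q): not NE [P1→D gives 12>0; P2→R gives 8>1]
(A,R): not NE [P1→D gives 8>4]
(B,P): NE
(B,Q): not NE [P1→D gives 12>0; P2→P gives 9>8]
(B,R): not NE [P1→D gives 8>5; P2→P gives 9>4]
(C,P): not NE [P1→B gives 8>3]
(C,Q): not NE [P1→D gives 12>9]
(C,R): not NE [P1→D gives 8>2; P2→Q gives 7>1]
(D,P): not NE [P1→B gives 8>7]
(D,Q): not NE [P2→P gives 4>3]
(D,R): not NE [P2→P gives 4>2]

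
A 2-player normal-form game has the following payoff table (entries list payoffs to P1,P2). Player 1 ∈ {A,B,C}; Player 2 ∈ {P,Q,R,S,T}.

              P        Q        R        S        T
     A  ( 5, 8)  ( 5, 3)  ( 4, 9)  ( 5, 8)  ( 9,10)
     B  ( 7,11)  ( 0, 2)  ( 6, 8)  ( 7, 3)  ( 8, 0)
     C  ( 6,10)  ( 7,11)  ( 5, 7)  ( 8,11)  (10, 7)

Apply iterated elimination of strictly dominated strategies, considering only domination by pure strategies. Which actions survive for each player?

Survivors P1:{B,C} P2:{P,Q,S}

P1 drop A (C beats it: P:6>5 Q:7>5 R:5>4 S:8>5 T:10>9)
P2 drop R (P beats it: B:11>8 C:10>7)
P2 drop T (P beats it: B:11>0 C:10>7)
P1→{B,C} P2→{P,Q,S}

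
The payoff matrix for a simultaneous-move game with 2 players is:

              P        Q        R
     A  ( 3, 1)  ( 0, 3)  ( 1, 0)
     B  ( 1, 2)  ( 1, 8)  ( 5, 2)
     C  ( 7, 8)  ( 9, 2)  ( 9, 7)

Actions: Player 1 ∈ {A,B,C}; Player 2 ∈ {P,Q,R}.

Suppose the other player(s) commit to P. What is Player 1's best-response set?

BR_1 = {C}

u_1(A vs P) = 3
u_1(B vs P) = 1
u_1(C vs P) = 7
max payoff 7 at {C}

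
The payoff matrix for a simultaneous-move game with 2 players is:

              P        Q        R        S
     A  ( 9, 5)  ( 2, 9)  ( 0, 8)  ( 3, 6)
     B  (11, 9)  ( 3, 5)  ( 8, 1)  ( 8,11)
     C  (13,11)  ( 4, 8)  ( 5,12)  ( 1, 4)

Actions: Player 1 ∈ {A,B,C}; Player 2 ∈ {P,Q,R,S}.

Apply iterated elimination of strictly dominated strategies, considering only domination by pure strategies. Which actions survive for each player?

Remaining: P1:{B,C} P2:{P,R,S}

P1 drop A (B beats it: P:11>9 Q:3>2 R:8>0 S:8>3)
P2 drop Q (P beats it: B:9>5 C:11>8)
P1→{B,C} P2→{P,R,S}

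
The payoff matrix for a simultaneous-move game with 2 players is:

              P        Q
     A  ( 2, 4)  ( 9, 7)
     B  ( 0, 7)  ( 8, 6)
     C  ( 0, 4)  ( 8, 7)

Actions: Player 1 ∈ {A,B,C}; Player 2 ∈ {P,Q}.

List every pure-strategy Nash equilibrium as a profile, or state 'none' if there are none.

PSNE = {(A,Q)}

(A,P): not NE [P2→Q gives 7>4]
(A,Q): NE
(B,P): not NE [P1→A gives 2>0]
(B,Q): not NE [P1→A gives 9>8; P2→P gives 7>6]
(C,P): not NE [P1→A gives 2>0; P2→Q gives 7>4]
(C,Q): not NE [P1→A gives 9>8]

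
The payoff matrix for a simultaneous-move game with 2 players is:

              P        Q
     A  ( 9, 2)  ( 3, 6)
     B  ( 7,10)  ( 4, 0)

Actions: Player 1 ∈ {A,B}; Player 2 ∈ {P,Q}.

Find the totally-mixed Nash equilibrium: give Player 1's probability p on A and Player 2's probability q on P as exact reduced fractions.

P1 indiff ⇒ q·9+(1-q)·3 = q·7+(1-q)·4 ⇒ q(2) = (1-q)(1) ⇒ q = 1/3
P2 indiff ⇒ p·2+(1-p)·10 = p·6+(1-p)·0 ⇒ p(-4) = (1-p)(-10) ⇒ p = 5/7

P1 mixes 5/7 on A; P2 mixes 1/3 on P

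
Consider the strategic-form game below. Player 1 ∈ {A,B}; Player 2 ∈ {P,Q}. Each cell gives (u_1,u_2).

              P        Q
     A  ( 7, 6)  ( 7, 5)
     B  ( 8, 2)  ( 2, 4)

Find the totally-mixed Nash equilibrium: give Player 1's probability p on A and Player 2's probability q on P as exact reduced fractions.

P1 indiff ⇒ q·7+(1-q)·7 = q·8+(1-q)·2 ⇒ q(-1) = (1-q)(-5) ⇒ q = 5/6
P2 indiff ⇒ p·6+(1-p)·2 = p·5+(1-p)·4 ⇒ p(1) = (1-p)(2) ⇒ p = 2/3

(p,q) = (2/3, 5/6)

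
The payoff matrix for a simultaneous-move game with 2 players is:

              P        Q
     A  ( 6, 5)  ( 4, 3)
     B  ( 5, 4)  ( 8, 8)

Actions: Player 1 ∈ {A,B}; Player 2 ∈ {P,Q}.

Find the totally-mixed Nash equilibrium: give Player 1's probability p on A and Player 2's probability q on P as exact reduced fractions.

P1 mixes 2/3 on A; P2 mixes 4/5 on P

P1 indiff ⇒ q·6+(1-q)·4 = q·5+(1-q)·8 ⇒ q(1) = (1-q)(4) ⇒ q = 4/5
P2 indiff ⇒ p·5+(1-p)·4 = p·3+(1-p)·8 ⇒ p(2) = (1-p)(4) ⇒ p = 2/3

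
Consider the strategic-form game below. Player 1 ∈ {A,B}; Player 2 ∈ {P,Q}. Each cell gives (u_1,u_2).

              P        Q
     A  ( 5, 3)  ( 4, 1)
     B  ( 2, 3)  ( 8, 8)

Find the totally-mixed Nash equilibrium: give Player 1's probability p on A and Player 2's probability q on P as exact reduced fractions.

p=5/7, q=4/7

P1 indiff ⇒ q·5+(1-q)·4 = q·2+(1-q)·8 ⇒ q(3) = (1-q)(4) ⇒ q = 4/7
P2 indiff ⇒ p·3+(1-p)·3 = p·1+(1-p)·8 ⇒ p(2) = (1-p)(5) ⇒ p = 5/7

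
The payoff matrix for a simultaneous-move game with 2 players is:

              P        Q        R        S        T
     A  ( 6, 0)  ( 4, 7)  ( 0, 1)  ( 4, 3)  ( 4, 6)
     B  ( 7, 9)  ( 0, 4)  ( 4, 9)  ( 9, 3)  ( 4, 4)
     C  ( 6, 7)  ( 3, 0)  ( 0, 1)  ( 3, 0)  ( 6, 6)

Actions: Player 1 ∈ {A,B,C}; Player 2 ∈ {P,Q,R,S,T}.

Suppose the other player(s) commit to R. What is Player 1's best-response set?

argmax u_1 = {B}

u_1(A vs R) = 0
u_1(B vs R) = 4
u_1(C vs R) = 0
max payoff 4 at {B}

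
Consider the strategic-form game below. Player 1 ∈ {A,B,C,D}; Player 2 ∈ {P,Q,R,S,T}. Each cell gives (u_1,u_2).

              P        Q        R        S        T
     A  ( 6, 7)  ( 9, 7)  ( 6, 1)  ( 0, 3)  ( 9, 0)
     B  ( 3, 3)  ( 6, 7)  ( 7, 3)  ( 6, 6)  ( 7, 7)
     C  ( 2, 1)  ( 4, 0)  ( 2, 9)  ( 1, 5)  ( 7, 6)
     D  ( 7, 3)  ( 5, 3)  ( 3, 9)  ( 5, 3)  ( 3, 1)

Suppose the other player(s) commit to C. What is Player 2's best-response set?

argmax u_2 = {R}

u_2(P vs C) = 1
u_2(Q vs C) = 0
u_2(R vs C) = 9
u_2(S vs C) = 5
u_2(T vs C) = 6
max payoff 9 at {R}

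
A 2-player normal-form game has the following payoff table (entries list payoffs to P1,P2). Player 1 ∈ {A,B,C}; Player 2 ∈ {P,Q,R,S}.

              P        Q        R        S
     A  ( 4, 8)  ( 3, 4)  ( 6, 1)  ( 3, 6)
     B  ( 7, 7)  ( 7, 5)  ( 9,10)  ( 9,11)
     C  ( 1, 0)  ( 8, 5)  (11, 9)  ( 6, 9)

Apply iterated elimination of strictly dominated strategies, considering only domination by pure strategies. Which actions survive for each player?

P1 drop A (B beats it: P:7>4 Q:7>3 R:9>6 S:9>3)
P2 drop P (R beats it: B:10>7 C:9>0)
P2 drop Q (R beats it: B:10>5 C:9>5)
P1→{B,C} P2→{R,S}

Survivors P1:{B,C} P2:{R,S}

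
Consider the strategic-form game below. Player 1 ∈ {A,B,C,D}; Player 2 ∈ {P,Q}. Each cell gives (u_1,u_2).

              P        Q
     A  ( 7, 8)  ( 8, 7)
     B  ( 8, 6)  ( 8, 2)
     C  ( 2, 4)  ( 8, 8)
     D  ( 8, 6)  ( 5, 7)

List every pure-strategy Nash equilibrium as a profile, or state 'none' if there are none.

(A,P): not NE [P1→D gives 8>7]
(A,Q): not NE [P2→P gives 8>7]
(B,P): NE
(B,Q): not NE [P2→P gives 6>2]
(C,P): not NE [P1→D gives 8>2; P2→Q gives 8>4]
(C,Q): NE
(D,P): not NE [P2→Q gives 7>6]
(D,Q): not NE [P1→C gives 8>5]

Nash profiles: (B,P), (C,Q)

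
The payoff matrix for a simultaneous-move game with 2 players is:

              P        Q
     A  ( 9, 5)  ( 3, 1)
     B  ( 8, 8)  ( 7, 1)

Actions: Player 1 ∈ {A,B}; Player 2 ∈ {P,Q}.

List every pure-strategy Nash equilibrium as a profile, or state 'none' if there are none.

NE set: (A,P)

(A,P): NE
(A,Q): not NE [P1→B gives 7>3; P2→P gives 5>1]
(B,P): not NE [P1→A gives 9>8]
(B,Q): not NE [P2→P gives 8>1]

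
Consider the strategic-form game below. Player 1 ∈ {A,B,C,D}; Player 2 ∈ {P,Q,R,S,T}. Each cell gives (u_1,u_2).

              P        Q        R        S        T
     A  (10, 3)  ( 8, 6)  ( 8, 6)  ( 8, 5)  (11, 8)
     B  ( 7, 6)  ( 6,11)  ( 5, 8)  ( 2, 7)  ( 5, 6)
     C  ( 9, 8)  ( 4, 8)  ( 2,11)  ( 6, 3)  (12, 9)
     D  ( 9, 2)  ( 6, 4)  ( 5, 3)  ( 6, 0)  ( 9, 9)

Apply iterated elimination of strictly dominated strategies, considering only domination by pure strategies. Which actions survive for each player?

P1 drop B (A beats it: P:10>7 Q:8>6 R:8>5 S:8>2 T:11>5)
P1 drop D (A beats it: P:10>9 Q:8>6 R:8>5 S:8>6 T:11>9)
P2 drop P (R beats it: A:6>3 C:11>8)
P2 drop Q (T beats it: A:8>6 C:9>8)
P2 drop S (R beats it: A:6>5 C:11>3)
P1→{A,C} P2→{R,T}

Survivors P1:{A,C} P2:{R,T}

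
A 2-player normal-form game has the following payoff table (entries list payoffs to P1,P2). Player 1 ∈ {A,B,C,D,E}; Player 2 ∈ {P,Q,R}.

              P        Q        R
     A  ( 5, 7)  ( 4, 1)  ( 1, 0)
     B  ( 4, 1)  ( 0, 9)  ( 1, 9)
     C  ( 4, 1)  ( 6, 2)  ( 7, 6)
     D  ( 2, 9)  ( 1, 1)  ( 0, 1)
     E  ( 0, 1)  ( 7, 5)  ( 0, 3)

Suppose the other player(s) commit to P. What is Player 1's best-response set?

u_1(A vs P) = 5
u_1(B vs P) = 4
u_1(C vs P) = 4
u_1(D vs P) = 2
u_1(E vs P) = 0
max payoff 5 at {A}

argmax u_1 = {A}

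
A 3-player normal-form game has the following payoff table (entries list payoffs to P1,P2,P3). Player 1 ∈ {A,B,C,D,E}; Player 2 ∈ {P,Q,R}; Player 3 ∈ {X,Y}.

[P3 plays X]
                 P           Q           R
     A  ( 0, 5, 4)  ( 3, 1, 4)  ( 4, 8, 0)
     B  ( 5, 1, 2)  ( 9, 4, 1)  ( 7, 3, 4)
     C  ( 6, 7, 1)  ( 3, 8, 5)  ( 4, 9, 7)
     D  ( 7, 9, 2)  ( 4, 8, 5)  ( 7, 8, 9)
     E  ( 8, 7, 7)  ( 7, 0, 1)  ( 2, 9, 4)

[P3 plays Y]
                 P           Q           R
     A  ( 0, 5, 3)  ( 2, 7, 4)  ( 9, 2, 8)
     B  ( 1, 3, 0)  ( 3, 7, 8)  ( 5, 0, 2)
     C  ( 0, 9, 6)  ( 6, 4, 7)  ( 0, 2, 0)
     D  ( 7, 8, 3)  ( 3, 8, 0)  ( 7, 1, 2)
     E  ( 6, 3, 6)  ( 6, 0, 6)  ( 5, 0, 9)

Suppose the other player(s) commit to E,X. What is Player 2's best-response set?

argmax u_2 = {R}

u_2(P vs E,X) = 7
u_2(Q vs E,X) = 0
u_2(R vs E,X) = 9
max payoff 9 at {R}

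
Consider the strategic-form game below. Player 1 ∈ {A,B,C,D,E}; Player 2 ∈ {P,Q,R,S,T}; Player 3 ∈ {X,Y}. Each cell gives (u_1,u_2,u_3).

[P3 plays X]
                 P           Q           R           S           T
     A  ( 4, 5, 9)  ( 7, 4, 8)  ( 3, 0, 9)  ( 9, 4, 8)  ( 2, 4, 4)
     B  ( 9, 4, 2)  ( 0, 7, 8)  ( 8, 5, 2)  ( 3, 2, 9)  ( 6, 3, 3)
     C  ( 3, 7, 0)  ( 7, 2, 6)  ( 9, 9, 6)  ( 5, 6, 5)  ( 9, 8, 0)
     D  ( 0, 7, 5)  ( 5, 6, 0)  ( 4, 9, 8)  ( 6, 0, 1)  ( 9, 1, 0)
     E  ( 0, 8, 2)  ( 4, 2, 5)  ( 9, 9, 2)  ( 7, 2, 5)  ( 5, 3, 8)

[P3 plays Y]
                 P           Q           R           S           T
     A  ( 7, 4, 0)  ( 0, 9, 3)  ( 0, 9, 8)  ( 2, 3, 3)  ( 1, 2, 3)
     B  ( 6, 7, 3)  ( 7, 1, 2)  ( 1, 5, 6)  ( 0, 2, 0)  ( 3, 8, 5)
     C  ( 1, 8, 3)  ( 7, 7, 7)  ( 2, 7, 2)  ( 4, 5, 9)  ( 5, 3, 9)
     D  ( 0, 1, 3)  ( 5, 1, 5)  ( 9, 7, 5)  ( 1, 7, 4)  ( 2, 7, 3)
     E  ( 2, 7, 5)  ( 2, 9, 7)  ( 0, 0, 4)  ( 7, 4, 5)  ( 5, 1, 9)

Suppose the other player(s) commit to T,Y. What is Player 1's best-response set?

BR_1 = {C,E}

u_1(A vs T,Y) = 1
u_1(B vs T,Y) = 3
u_1(C vs T,Y) = 5
u_1(D vs T,Y) = 2
u_1(E vs T,Y) = 5
max payoff 5 at {C,E}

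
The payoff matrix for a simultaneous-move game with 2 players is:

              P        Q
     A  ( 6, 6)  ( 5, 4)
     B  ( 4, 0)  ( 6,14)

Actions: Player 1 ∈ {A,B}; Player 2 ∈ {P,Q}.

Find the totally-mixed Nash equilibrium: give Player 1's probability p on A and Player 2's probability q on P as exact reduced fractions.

(p,q) = (7/8, 1/3)

P1 indiff ⇒ q·6+(1-q)·5 = q·4+(1-q)·6 ⇒ q(2) = (1-q)(1) ⇒ q = 1/3
P2 indiff ⇒ p·6+(1-p)·0 = p·4+(1-p)·14 ⇒ p(2) = (1-p)(14) ⇒ p = 7/8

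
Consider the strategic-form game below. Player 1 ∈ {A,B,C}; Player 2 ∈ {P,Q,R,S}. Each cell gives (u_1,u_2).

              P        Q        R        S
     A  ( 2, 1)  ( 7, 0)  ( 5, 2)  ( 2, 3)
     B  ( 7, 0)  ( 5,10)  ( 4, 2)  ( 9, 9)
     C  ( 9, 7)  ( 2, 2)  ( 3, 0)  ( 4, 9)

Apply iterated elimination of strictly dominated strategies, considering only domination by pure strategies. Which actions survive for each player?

IESDS → P1:{A,B} P2:{Q,S}

P2 drop P (S beats it: A:3>1 B:9>0 C:9>7)
P1 drop C (B beats it: Q:5>2 R:4>3 S:9>4)
P2 drop R (S beats it: A:3>2 B:9>2)
P1→{A,B} P2→{Q,S}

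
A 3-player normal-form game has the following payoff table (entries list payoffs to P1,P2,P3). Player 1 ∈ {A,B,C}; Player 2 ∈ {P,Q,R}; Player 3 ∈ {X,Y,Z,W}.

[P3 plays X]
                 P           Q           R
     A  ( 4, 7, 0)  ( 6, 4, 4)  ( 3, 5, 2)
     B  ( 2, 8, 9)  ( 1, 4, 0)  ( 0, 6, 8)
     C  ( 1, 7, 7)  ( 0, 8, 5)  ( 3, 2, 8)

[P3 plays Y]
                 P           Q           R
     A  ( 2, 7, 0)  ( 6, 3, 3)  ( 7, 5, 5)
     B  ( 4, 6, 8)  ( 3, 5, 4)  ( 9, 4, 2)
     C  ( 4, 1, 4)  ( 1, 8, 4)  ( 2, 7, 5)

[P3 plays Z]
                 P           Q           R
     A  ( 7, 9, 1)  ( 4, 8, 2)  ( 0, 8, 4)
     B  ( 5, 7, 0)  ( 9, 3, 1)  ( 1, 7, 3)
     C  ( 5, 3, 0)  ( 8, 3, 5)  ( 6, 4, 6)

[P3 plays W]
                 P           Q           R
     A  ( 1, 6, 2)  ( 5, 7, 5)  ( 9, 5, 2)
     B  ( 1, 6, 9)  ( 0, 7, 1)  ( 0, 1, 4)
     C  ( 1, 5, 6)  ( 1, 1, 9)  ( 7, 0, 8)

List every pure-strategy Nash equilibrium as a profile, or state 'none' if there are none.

PSNE = {(A,Q,W)}

(A,P,X): not NE [P3→W gives 2>0]
(A,P,Y): not NE [P1→C gives 4>2; P3→W gives 2>0]
(A,P,Z): not NE [P3→W gives 2>1]
(A,P,W): not NE [P2→Q gives 7>6]
(A,Q,X): not NE [P2→P gives 7>4; P3→W gives 5>4]
(A,Q,Y): not NE [P2→P gives 7>3; P3→W gives 5>3]
(A,Q,Z): not NE [P1→B gives 9>4; P2→P gives 9>8; P3→W gives 5>2]
(A,Q,W): NE
(A,R,X): not NE [P2→P gives 7>5; P3→Y gives 5>2]
(A,R,Y): not NE [P1→B gives 9>7; P2→P gives 7>5]
(A,R,Z): not NE [P1→C gives 6>0; P2→P gives 9>8; P3→Y gives 5>4]
(A,R,W): not NE [P2→Q gives 7>5; P3→Y gives 5>2]
(B,P,X): not NE [P1→A gives 4>2]
(B,P,Y): not NE [P3→W gives 9>8]
(B,P,Z): not NE [P1→A gives 7>5; P3→W gives 9>0]
(B,P,W): not NE [P2→Q gives 7>6]
(B,Q,X): not NE [P1→A gives 6>1; P2→P gives 8>4; P3→Y gives 4>0]
(B,Q,Y): not NE [P1→A gives 6>3; P2→P gives 6>5]
(B,Q,Z): not NE [P2→R gives 7>3; P3→Y gives 4>1]
(B,Q,W): not NE [P1→A gives 5>0; P3→Y gives 4>1]
(B,R,X): not NE [P1→C gives 3>0; P2→P gives 8>6]
(B,R,Y): not NE [P2→P gives 6>4; P3→X gives 8>2]
(B,R,Z): not NE [P1→C gives 6>1; P3→X gives 8>3]
(B,R,W): not NE [P1→A gives 9>0; P2→Q gives 7>1; P3→X gives 8>4]
(C,P,X): not NE [P1→A gives 4>1; P2→Q gives 8>7]
(C,P,Y): not NE [P2→Q gives 8>1; P3→X gives 7>4]
(C,P,Z): not NE [P1→A gives 7>5; P2→R gives 4>3; P3→X gives 7>0]
(C,P,W): not NE [P3→X gives 7>6]
(C,Q,X): not NE [P1→A gives 6>0; P3→W gives 9>5]
(C,Q,Y): not NE [P1→A gives 6>1; P3→W gives 9>4]
(C,Q,Z): not NE [P1→B gives 9>8; P2→R gives 4>3; P3→W gives 9>5]
(C,Q,W): not NE [P1→A gives 5>1; P2→P gives 5>1]
(C,R,X): not NE [P2→Q gives 8>2]
(C,R,Y): not NE [P1→B gives 9>2; P2→Q gives 8>7; P3→W gives 8>5]
(C,R,Z): not NE [P3→W gives 8>6]
(C,R,W): not NE [P1→A gives 9>7; P2→P gives 5>0]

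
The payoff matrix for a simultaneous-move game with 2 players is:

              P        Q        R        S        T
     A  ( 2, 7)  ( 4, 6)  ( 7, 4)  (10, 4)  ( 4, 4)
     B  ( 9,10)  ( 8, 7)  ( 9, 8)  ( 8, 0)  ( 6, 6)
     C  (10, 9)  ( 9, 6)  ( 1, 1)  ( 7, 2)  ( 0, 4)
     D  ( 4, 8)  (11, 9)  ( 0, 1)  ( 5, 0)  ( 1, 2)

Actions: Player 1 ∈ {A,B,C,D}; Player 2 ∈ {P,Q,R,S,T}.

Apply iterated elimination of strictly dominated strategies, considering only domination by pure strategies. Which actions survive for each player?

Remaining: P1:{C,D} P2:{P,Q}

P2 drop R (P beats it: A:7>4 B:10>8 C:9>1 D:8>1)
P2 drop S (P beats it: A:7>4 B:10>0 C:9>2 D:8>0)
P1 drop A (B beats it: P:9>2 Q:8>4 T:6>4)
P2 drop T (P beats it: B:10>6 C:9>4 D:8>2)
P1 drop B (C beats it: P:10>9 Q:9>8)
P1→{C,D} P2→{P,Q}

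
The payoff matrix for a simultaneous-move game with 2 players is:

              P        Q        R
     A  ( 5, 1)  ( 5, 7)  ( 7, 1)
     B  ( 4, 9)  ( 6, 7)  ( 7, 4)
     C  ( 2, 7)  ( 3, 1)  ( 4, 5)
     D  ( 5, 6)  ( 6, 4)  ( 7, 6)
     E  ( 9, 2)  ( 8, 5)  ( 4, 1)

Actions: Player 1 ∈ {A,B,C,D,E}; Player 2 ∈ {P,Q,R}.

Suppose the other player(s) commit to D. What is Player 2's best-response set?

u_2(P vs D) = 6
u_2(Q vs D) = 4
u_2(R vs D) = 6
max payoff 6 at {P,R}

argmax u_2 = {P,R}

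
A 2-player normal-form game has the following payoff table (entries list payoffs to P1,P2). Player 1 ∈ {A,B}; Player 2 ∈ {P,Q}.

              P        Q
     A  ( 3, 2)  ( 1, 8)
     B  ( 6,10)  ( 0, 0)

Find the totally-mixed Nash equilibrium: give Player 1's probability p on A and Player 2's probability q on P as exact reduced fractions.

p=5/8, q=1/4

P1 indiff ⇒ q·3+(1-q)·1 = q·6+(1-q)·0 ⇒ q(-3) = (1-q)(-1) ⇒ q = 1/4
P2 indiff ⇒ p·2+(1-p)·10 = p·8+(1-p)·0 ⇒ p(-6) = (1-p)(-10) ⇒ p = 5/8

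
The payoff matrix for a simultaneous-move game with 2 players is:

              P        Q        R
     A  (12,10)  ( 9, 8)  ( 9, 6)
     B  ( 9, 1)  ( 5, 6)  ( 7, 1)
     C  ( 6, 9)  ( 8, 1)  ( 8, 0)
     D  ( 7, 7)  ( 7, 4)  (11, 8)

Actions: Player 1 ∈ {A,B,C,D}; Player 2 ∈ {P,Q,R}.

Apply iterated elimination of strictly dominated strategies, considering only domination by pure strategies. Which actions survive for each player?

IESDS → P1:{A,D} P2:{P,R}

P1 drop B (A beats it: P:12>9 Q:9>5 R:9>7)
P1 drop C (A beats it: P:12>6 Q:9>8 R:9>8)
P2 drop Q (P beats it: A:10>8 D:7>4)
P1→{A,D} P2→{P,R}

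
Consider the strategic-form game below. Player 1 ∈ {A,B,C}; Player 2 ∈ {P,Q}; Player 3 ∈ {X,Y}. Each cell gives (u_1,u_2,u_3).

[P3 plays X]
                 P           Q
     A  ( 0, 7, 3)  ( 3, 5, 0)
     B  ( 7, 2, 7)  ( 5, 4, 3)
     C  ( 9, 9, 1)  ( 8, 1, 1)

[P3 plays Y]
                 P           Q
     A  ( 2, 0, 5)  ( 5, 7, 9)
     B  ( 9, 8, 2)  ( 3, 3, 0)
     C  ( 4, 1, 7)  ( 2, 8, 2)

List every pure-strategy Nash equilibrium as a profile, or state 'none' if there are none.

(A,P,X): not NE [P1→C gives 9>0; P3→Y gives 5>3]
(A,P,Y): not NE [P1→B gives 9>2; P2→Q gives 7>0]
(A,Q,X): not NE [P1→C gives 8>3; P2→P gives 7>5; P3→Y gives 9>0]
(A,Q,Y): NE
(B,P,X): not NE [P1→C gives 9>7; P2→Q gives 4>2]
(B,P,Y): not NE [P3→X gives 7>2]
(B,Q,X): not NE [P1→C gives 8>5]
(B,Q,Y): not NE [P1→A gives 5>3; P2→P gives 8>3; P3→X gives 3>0]
(C,P,X): not NE [P3→Y gives 7>1]
(C,P,Y): not NE [P1→B gives 9>4; P2→Q gives 8>1]
(C,Q,X): not NE [P2→P gives 9>1; P3→Y gives 2>1]
(C,Q,Y): not NE [P1→A gives 5>2]

NE set: (A,Q,Y)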